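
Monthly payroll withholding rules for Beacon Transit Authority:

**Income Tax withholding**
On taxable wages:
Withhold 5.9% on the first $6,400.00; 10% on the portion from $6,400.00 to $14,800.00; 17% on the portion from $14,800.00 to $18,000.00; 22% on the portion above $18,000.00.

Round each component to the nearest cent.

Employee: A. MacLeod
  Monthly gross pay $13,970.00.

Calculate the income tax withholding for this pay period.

$1,134.60

Income Tax: taxable = $13,970.00
  $377.60 + 10% × ($13,970.00 − $6,400.00) = $377.60 + 10% × $7,570.00 = $1,134.60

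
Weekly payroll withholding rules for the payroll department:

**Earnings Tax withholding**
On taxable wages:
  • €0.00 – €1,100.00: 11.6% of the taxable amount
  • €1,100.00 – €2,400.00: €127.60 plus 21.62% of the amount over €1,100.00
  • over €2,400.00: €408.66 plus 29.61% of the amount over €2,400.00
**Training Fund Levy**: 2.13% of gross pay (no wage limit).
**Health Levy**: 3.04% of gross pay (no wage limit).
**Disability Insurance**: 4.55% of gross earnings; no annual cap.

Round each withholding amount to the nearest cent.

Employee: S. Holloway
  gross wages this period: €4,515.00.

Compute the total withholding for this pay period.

Earnings Tax: taxable = €4,515.00
  €408.66 + 29.61% × (€4,515.00 − €2,400.00) = €408.66 + 29.61% × €2,115.00 = €1,034.91
Training Fund Levy: 2.13% × €4,515.00 = €96.17
Health Levy: 3.04% × €4,515.00 = €137.26
Disability Insurance: 4.55% × €4,515.00 = €205.43
Total: €1,034.91 + €96.17 + €137.26 + €205.43 = €1,473.77

€1,473.77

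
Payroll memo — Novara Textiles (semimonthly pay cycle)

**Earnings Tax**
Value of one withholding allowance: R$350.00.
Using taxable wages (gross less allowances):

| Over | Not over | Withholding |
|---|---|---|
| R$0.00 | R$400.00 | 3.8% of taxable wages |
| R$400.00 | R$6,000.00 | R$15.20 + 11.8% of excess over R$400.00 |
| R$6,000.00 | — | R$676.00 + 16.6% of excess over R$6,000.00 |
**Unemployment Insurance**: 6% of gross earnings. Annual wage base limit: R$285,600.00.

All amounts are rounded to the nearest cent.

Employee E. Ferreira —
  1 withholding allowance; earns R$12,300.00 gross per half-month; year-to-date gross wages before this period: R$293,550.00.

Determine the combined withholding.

Earnings Tax: taxable = R$12,300.00 − 1×R$350.00 = R$11,950.00
  R$676.00 + 16.6% × (R$11,950.00 − R$6,000.00) = R$676.00 + 16.6% × R$5,950.00 = R$1,663.70
Unemployment Insurance: YTD R$293,550.00 ≥ cap R$285,600.00 → R$0.00
Total: R$1,663.70 + R$0.00 = R$1,663.70

R$1,663.70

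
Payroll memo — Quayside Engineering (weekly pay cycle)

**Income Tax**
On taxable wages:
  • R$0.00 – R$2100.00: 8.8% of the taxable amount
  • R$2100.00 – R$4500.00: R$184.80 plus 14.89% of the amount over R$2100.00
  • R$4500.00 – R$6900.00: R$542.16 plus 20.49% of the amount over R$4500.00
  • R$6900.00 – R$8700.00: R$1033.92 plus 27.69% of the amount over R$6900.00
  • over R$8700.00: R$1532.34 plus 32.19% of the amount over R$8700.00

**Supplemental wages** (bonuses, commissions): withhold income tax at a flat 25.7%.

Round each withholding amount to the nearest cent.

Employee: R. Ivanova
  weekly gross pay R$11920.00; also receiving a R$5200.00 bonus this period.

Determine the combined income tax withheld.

Income Tax: taxable = R$11920.00
  R$1532.34 + 32.19% × (R$11920.00 − R$8700.00) = R$1532.34 + 32.19% × R$3220.00 = R$2568.86
Supplemental (25.7% flat on bonus): 25.7% × R$5200.00 = R$1336.40
Total income tax: R$2568.86 + R$1336.40 = R$3905.26

R$3905.26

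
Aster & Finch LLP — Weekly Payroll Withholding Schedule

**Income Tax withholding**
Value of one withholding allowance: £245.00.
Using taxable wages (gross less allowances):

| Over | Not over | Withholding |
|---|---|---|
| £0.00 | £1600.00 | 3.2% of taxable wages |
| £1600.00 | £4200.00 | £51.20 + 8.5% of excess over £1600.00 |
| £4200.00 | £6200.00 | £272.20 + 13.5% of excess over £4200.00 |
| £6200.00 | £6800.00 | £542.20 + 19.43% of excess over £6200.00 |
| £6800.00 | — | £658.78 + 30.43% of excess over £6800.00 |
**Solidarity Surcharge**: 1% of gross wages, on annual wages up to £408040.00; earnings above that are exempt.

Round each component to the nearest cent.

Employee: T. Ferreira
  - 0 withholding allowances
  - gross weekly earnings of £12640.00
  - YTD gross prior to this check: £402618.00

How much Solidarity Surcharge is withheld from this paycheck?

£54.22

Solidarity Surcharge: cap £408040.00 − YTD £402618.00 = £5422.00 subject; 1% × £5422.00 = £54.22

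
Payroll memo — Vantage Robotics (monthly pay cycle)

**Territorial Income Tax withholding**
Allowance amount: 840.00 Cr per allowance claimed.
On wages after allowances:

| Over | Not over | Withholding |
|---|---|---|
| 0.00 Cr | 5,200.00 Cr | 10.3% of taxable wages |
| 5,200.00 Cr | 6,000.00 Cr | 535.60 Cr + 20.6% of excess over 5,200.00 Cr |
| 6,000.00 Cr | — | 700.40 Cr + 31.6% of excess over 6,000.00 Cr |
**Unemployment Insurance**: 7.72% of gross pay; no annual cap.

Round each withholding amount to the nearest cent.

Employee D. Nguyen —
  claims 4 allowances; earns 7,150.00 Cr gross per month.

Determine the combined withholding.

942.35 Cr

Territorial Income Tax: taxable = 7,150.00 Cr − 4×840.00 Cr = 3,790.00 Cr
  10.3% × 3,790.00 Cr = 390.37 Cr
Unemployment Insurance: 7.72% × 7,150.00 Cr = 551.98 Cr
Total: 390.37 Cr + 551.98 Cr = 942.35 Cr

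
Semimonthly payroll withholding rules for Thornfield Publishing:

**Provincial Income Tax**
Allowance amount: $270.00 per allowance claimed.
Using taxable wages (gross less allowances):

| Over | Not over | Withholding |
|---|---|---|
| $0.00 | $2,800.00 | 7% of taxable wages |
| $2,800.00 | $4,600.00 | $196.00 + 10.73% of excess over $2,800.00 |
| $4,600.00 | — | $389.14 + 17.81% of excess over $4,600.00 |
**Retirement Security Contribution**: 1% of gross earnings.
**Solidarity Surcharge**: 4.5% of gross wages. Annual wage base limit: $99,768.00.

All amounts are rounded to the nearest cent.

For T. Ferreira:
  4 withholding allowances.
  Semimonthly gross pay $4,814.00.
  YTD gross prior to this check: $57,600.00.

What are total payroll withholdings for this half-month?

$560.99

Provincial Income Tax: taxable = $4,814.00 − 4×$270.00 = $3,734.00
  $196.00 + 10.73% × ($3,734.00 − $2,800.00) = $196.00 + 10.73% × $934.00 = $296.22
Retirement Security Contribution: 1% × $4,814.00 = $48.14
Solidarity Surcharge: 4.5% × $4,814.00 = $216.63
Total: $296.22 + $48.14 + $216.63 = $560.99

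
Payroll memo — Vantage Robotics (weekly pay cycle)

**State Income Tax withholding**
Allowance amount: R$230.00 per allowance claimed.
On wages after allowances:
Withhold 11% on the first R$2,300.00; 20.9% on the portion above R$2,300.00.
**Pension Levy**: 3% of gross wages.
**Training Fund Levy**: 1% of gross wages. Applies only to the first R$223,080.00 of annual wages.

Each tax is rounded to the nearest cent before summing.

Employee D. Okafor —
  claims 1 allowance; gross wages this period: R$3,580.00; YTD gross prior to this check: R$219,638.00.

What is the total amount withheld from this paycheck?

R$614.27

State Income Tax: taxable = R$3,580.00 − 1×R$230.00 = R$3,350.00
  R$253.00 + 20.9% × (R$3,350.00 − R$2,300.00) = R$253.00 + 20.9% × R$1,050.00 = R$472.45
Pension Levy: 3% × R$3,580.00 = R$107.40
Training Fund Levy: cap R$223,080.00 − YTD R$219,638.00 = R$3,442.00 subject; 1% × R$3,442.00 = R$34.42
Total: R$472.45 + R$107.40 + R$34.42 = R$614.27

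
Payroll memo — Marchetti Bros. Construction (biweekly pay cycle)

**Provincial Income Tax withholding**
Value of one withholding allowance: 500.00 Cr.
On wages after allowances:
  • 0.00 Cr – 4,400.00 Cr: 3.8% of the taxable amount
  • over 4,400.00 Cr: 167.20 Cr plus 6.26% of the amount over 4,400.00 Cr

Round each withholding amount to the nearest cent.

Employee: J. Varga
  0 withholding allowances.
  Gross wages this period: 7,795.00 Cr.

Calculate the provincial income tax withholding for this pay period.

Provincial Income Tax: taxable = 7,795.00 Cr
  167.20 Cr + 6.26% × (7,795.00 Cr − 4,400.00 Cr) = 167.20 Cr + 6.26% × 3,395.00 Cr = 379.73 Cr

379.73 Cr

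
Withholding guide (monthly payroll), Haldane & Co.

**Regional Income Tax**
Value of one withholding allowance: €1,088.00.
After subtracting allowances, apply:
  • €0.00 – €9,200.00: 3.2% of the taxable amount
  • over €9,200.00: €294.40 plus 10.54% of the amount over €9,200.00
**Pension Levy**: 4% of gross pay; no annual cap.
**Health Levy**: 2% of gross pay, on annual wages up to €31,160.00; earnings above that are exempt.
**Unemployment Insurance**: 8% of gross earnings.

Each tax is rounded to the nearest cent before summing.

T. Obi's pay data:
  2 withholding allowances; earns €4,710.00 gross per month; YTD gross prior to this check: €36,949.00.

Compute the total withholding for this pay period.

Regional Income Tax: taxable = €4,710.00 − 2×€1,088.00 = €2,534.00
  3.2% × €2,534.00 = €81.09
Pension Levy: 4% × €4,710.00 = €188.40
Health Levy: YTD €36,949.00 ≥ cap €31,160.00 → €0.00
Unemployment Insurance: 8% × €4,710.00 = €376.80
Total: €81.09 + €188.40 + €0.00 + €376.80 = €646.29

€646.29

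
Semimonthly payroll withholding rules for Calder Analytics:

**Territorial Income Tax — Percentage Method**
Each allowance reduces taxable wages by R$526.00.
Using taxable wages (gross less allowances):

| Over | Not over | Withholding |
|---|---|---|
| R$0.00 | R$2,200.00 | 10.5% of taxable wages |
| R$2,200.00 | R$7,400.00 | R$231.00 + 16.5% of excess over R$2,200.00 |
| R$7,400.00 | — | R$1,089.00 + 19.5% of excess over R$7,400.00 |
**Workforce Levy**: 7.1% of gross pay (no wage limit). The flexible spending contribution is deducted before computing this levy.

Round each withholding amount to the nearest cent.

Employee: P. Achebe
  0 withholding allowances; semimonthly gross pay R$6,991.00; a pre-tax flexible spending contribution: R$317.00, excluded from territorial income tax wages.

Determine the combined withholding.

R$1,443.06

Territorial Income Tax: taxable = R$6,991.00 − R$317.00 = R$6,674.00
  R$231.00 + 16.5% × (R$6,674.00 − R$2,200.00) = R$231.00 + 16.5% × R$4,474.00 = R$969.21
Workforce Levy: 7.1% × R$6,674.00 = R$473.85
Total: R$969.21 + R$473.85 = R$1,443.06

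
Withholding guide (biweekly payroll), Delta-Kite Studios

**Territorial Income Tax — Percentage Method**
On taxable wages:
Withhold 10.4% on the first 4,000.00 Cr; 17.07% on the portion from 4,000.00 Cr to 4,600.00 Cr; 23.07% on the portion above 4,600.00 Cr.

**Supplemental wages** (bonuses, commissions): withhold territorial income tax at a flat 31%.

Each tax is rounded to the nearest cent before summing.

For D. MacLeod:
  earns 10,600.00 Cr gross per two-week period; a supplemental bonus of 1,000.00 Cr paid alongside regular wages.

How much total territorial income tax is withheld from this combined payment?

Territorial Income Tax: taxable = 10,600.00 Cr
  518.42 Cr + 23.07% × (10,600.00 Cr − 4,600.00 Cr) = 518.42 Cr + 23.07% × 6,000.00 Cr = 1,902.62 Cr
Supplemental (31% flat on bonus): 31% × 1,000.00 Cr = 310.00 Cr
Total territorial income tax: 1,902.62 Cr + 310.00 Cr = 2,212.62 Cr

2,212.62 Cr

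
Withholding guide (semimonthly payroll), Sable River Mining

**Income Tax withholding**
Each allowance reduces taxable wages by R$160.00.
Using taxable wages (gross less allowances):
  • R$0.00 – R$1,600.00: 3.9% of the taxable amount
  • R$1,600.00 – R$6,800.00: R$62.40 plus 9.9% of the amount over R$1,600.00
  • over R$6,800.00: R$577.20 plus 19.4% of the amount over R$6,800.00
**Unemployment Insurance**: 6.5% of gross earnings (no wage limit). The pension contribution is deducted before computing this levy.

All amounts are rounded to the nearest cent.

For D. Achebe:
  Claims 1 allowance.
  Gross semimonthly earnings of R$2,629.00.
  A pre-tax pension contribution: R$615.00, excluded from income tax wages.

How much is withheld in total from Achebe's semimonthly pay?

Income Tax: taxable = R$2,629.00 − R$615.00 − 1×R$160.00 = R$1,854.00
  R$62.40 + 9.9% × (R$1,854.00 − R$1,600.00) = R$62.40 + 9.9% × R$254.00 = R$87.55
Unemployment Insurance: 6.5% × R$2,014.00 = R$130.91
Total: R$87.55 + R$130.91 = R$218.46

R$218.46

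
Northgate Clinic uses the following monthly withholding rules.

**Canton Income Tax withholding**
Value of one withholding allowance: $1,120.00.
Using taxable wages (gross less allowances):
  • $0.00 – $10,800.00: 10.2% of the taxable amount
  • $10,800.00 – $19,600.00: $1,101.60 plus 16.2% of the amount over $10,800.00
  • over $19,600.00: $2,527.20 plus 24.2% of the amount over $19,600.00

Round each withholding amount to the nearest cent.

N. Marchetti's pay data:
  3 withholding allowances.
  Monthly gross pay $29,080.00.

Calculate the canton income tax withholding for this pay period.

Canton Income Tax: taxable = $29,080.00 − 3×$1,120.00 = $25,720.00
  $2,527.20 + 24.2% × ($25,720.00 − $19,600.00) = $2,527.20 + 24.2% × $6,120.00 = $4,008.24

$4,008.24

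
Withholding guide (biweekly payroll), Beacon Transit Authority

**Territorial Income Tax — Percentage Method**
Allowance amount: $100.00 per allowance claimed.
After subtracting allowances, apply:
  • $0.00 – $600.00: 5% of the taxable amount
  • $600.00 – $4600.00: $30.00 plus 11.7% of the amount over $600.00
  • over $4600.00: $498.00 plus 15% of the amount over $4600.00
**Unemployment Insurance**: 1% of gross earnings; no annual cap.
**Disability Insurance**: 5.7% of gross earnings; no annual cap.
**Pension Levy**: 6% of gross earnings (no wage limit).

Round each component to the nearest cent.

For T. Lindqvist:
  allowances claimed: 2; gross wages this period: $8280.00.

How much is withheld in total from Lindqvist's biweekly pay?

Territorial Income Tax: taxable = $8280.00 − 2×$100.00 = $8080.00
  $498.00 + 15% × ($8080.00 − $4600.00) = $498.00 + 15% × $3480.00 = $1020.00
Unemployment Insurance: 1% × $8280.00 = $82.80
Disability Insurance: 5.7% × $8280.00 = $471.96
Pension Levy: 6% × $8280.00 = $496.80
Total: $1020.00 + $82.80 + $471.96 + $496.80 = $2071.56

$2071.56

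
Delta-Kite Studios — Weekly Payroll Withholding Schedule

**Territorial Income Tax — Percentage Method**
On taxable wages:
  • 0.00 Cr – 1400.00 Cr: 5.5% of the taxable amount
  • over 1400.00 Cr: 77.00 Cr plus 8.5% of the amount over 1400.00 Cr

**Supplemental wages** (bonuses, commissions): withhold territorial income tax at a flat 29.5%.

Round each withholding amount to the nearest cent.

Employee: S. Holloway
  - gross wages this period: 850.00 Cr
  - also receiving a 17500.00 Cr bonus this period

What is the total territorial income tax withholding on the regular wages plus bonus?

5209.25 Cr

Territorial Income Tax: taxable = 850.00 Cr
  5.5% × 850.00 Cr = 46.75 Cr
Supplemental (29.5% flat on bonus): 29.5% × 17500.00 Cr = 5162.50 Cr
Total territorial income tax: 46.75 Cr + 5162.50 Cr = 5209.25 Cr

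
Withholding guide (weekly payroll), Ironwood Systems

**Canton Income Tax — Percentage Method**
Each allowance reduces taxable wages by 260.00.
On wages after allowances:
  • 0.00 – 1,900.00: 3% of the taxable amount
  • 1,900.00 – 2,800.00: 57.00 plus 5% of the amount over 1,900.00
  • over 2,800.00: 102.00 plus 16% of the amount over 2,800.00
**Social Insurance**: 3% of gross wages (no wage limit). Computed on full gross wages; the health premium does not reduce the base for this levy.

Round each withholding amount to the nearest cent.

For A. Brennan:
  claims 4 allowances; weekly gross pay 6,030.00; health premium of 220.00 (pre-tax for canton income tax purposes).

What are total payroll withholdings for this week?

598.10

Canton Income Tax: taxable = 6,030.00 − 220.00 − 4×260.00 = 4,770.00
  102.00 + 16% × (4,770.00 − 2,800.00) = 102.00 + 16% × 1,970.00 = 417.20
Social Insurance: 3% × 6,030.00 = 180.90
Total: 417.20 + 180.90 = 598.10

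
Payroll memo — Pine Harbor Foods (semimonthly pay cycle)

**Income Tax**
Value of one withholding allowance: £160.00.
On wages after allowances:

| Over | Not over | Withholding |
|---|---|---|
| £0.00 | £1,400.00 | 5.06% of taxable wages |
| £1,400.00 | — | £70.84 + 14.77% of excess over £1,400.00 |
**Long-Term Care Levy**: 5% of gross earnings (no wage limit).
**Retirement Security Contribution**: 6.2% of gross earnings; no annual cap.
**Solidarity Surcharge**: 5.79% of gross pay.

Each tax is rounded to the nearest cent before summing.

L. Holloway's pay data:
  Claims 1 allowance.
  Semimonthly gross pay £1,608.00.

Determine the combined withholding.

£351.13

Income Tax: taxable = £1,608.00 − 1×£160.00 = £1,448.00
  £70.84 + 14.77% × (£1,448.00 − £1,400.00) = £70.84 + 14.77% × £48.00 = £77.93
Long-Term Care Levy: 5% × £1,608.00 = £80.40
Retirement Security Contribution: 6.2% × £1,608.00 = £99.70
Solidarity Surcharge: 5.79% × £1,608.00 = £93.10
Total: £77.93 + £80.40 + £99.70 + £93.10 = £351.13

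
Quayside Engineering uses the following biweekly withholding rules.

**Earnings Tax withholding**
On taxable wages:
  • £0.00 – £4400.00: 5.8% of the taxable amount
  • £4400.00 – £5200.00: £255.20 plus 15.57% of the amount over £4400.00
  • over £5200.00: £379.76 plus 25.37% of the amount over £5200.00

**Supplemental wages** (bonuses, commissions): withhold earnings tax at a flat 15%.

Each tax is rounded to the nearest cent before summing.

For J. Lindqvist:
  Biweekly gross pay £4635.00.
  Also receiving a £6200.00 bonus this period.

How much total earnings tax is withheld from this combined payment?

£1221.79

Earnings Tax: taxable = £4635.00
  £255.20 + 15.57% × (£4635.00 − £4400.00) = £255.20 + 15.57% × £235.00 = £291.79
Supplemental (15% flat on bonus): 15% × £6200.00 = £930.00
Total earnings tax: £291.79 + £930.00 = £1221.79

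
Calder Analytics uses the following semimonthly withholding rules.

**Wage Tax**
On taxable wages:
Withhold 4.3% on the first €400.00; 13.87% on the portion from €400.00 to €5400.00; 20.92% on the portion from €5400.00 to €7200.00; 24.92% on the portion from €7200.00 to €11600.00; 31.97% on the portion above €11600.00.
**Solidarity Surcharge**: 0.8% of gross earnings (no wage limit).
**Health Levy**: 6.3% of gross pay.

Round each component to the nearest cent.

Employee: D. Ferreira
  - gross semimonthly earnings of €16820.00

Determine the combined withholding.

Wage Tax: taxable = €16820.00
  €2183.74 + 31.97% × (€16820.00 − €11600.00) = €2183.74 + 31.97% × €5220.00 = €3852.57
Solidarity Surcharge: 0.8% × €16820.00 = €134.56
Health Levy: 6.3% × €16820.00 = €1059.66
Total: €3852.57 + €134.56 + €1059.66 = €5046.79

€5046.79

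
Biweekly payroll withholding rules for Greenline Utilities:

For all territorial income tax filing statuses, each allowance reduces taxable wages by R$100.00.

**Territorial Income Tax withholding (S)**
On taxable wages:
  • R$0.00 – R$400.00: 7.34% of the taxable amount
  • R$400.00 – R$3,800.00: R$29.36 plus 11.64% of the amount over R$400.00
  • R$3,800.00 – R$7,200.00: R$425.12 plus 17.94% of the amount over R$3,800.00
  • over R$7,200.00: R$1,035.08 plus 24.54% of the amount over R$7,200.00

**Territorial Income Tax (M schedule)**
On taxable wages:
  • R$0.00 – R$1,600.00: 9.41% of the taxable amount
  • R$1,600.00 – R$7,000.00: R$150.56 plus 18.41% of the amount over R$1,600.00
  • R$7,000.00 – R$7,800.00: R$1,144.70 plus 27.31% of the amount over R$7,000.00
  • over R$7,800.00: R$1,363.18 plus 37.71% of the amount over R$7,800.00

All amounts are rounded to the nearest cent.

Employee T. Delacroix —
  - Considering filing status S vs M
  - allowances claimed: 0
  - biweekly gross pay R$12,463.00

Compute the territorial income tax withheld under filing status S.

Territorial Income Tax (S): taxable = R$12,463.00
  R$1,035.08 + 24.54% × (R$12,463.00 − R$7,200.00) = R$1,035.08 + 24.54% × R$5,263.00 = R$2,326.62

R$2,326.62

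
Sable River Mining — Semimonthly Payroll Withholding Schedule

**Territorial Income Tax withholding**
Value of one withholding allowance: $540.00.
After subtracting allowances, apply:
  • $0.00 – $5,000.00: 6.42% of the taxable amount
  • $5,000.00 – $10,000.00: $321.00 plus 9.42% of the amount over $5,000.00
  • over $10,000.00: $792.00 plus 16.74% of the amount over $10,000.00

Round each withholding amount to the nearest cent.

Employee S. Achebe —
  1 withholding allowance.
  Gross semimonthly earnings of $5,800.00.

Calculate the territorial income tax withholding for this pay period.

$345.49

Territorial Income Tax: taxable = $5,800.00 − 1×$540.00 = $5,260.00
  $321.00 + 9.42% × ($5,260.00 − $5,000.00) = $321.00 + 9.42% × $260.00 = $345.49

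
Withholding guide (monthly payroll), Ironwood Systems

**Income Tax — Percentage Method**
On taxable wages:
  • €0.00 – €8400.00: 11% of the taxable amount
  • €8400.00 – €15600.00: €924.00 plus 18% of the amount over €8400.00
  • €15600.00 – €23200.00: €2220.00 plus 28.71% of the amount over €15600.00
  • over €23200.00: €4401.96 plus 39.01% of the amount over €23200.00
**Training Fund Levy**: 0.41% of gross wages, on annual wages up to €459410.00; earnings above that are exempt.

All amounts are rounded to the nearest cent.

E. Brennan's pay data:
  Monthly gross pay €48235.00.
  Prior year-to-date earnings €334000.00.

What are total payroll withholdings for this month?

€14365.87

Income Tax: taxable = €48235.00
  €4401.96 + 39.01% × (€48235.00 − €23200.00) = €4401.96 + 39.01% × €25035.00 = €14168.11
Training Fund Levy: 0.41% × €48235.00 = €197.76
Total: €14168.11 + €197.76 = €14365.87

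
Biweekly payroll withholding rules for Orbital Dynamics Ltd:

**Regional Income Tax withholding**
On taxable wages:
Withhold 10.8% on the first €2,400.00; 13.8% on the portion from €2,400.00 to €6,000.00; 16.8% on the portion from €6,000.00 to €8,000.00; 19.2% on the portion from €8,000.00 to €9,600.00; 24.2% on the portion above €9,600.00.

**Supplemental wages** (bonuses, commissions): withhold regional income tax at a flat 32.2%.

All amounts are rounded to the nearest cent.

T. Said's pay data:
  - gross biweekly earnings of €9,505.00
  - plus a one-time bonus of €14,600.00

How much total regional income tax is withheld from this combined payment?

Regional Income Tax: taxable = €9,505.00
  €1,092.00 + 19.2% × (€9,505.00 − €8,000.00) = €1,092.00 + 19.2% × €1,505.00 = €1,380.96
Supplemental (32.2% flat on bonus): 32.2% × €14,600.00 = €4,701.20
Total regional income tax: €1,380.96 + €4,701.20 = €6,082.16

€6,082.16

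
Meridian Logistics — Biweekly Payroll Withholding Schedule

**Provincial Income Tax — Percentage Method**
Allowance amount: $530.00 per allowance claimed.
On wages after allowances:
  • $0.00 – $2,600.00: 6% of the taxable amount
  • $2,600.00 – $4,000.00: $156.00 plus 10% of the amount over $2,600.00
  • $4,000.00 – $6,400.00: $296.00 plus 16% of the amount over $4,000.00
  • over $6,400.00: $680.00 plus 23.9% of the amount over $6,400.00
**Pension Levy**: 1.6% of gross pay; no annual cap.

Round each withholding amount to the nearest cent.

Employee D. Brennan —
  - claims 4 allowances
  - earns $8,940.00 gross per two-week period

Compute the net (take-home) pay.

Provincial Income Tax: taxable = $8,940.00 − 4×$530.00 = $6,820.00
  $680.00 + 23.9% × ($6,820.00 − $6,400.00) = $680.00 + 23.9% × $420.00 = $780.38
Pension Levy: 1.6% × $8,940.00 = $143.04
Total withheld: $780.38 + $143.04 = $923.42
Net pay: $8,940.00 − $923.42 = $8,016.58

$8,016.58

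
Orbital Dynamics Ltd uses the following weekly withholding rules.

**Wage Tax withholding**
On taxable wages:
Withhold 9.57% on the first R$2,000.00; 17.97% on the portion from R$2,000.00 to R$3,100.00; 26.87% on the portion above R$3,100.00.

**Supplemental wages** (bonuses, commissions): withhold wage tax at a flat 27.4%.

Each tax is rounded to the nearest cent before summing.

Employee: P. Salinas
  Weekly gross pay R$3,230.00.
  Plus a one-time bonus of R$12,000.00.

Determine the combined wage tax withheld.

R$3,712.00

Wage Tax: taxable = R$3,230.00
  R$389.07 + 26.87% × (R$3,230.00 − R$3,100.00) = R$389.07 + 26.87% × R$130.00 = R$424.00
Supplemental (27.4% flat on bonus): 27.4% × R$12,000.00 = R$3,288.00
Total wage tax: R$424.00 + R$3,288.00 = R$3,712.00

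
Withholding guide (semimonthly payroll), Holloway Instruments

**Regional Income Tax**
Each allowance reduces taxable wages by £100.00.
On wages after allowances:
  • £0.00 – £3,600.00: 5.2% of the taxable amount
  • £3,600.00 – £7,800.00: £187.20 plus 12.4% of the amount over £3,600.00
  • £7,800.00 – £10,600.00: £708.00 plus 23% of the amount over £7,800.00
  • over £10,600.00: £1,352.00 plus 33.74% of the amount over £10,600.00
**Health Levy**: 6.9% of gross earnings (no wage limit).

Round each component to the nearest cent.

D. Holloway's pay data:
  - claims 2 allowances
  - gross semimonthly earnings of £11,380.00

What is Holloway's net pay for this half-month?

£9,047.09

Regional Income Tax: taxable = £11,380.00 − 2×£100.00 = £11,180.00
  £1,352.00 + 33.74% × (£11,180.00 − £10,600.00) = £1,352.00 + 33.74% × £580.00 = £1,547.69
Health Levy: 6.9% × £11,380.00 = £785.22
Total withheld: £1,547.69 + £785.22 = £2,332.91
Net pay: £11,380.00 − £2,332.91 = £9,047.09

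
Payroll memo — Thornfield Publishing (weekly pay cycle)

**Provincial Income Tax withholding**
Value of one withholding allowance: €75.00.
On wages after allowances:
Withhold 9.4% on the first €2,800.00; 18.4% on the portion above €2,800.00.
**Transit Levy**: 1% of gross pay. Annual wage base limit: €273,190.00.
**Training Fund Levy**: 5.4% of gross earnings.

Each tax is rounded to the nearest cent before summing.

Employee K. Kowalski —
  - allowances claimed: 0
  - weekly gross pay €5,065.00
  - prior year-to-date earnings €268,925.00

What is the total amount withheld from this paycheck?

Provincial Income Tax: taxable = €5,065.00
  €263.20 + 18.4% × (€5,065.00 − €2,800.00) = €263.20 + 18.4% × €2,265.00 = €679.96
Transit Levy: cap €273,190.00 − YTD €268,925.00 = €4,265.00 subject; 1% × €4,265.00 = €42.65
Training Fund Levy: 5.4% × €5,065.00 = €273.51
Total: €679.96 + €42.65 + €273.51 = €996.12

€996.12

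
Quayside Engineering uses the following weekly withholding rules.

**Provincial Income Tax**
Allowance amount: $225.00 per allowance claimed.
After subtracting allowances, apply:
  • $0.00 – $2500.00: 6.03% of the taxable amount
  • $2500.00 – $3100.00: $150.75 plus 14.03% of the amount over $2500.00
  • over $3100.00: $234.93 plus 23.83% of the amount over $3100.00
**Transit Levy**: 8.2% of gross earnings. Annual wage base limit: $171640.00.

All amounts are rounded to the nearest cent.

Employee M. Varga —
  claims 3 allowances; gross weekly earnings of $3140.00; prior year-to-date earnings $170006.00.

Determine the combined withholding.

$282.63

Provincial Income Tax: taxable = $3140.00 − 3×$225.00 = $2465.00
  6.03% × $2465.00 = $148.64
Transit Levy: cap $171640.00 − YTD $170006.00 = $1634.00 subject; 8.2% × $1634.00 = $133.99
Total: $148.64 + $133.99 = $282.63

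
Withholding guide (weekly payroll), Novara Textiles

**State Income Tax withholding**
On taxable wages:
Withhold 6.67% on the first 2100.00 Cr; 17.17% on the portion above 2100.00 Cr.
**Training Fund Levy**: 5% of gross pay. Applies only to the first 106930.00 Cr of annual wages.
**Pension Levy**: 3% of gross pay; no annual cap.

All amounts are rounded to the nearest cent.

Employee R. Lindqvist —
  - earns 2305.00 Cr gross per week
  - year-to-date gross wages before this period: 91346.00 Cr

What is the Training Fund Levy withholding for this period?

115.25 Cr

Training Fund Levy: 5% × 2305.00 Cr = 115.25 Cr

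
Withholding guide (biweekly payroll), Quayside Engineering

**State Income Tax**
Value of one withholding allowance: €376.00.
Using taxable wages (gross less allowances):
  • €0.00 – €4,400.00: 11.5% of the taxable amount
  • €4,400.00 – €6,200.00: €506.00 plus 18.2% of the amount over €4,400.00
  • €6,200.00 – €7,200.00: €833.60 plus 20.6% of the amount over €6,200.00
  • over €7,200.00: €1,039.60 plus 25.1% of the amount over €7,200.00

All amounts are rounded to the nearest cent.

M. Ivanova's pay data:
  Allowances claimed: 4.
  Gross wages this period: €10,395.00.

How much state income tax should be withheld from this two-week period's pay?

€1,464.04

State Income Tax: taxable = €10,395.00 − 4×€376.00 = €8,891.00
  €1,039.60 + 25.1% × (€8,891.00 − €7,200.00) = €1,039.60 + 25.1% × €1,691.00 = €1,464.04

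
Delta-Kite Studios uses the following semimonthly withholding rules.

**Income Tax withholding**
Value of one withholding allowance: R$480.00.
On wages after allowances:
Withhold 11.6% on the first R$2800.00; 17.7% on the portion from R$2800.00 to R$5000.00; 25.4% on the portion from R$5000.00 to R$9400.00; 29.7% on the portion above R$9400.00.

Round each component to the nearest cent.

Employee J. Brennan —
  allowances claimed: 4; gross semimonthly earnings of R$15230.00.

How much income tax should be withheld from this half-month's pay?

Income Tax: taxable = R$15230.00 − 4×R$480.00 = R$13310.00
  R$1831.80 + 29.7% × (R$13310.00 − R$9400.00) = R$1831.80 + 29.7% × R$3910.00 = R$2993.07

R$2993.07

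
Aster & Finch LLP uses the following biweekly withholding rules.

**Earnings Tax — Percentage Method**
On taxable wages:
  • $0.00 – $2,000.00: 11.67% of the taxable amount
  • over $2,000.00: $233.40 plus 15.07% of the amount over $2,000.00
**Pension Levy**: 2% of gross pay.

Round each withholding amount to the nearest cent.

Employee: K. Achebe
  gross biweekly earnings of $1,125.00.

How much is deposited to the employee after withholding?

Earnings Tax: taxable = $1,125.00
  11.67% × $1,125.00 = $131.29
Pension Levy: 2% × $1,125.00 = $22.50
Total withheld: $131.29 + $22.50 = $153.79
Net pay: $1,125.00 − $153.79 = $971.21

$971.21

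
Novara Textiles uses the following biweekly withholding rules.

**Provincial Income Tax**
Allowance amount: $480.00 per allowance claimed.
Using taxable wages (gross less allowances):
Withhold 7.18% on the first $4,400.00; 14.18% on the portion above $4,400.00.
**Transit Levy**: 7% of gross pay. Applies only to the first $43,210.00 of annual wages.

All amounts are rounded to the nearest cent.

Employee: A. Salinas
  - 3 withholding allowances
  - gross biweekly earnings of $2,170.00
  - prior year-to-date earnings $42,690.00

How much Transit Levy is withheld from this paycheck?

Transit Levy: cap $43,210.00 − YTD $42,690.00 = $520.00 subject; 7% × $520.00 = $36.40

$36.40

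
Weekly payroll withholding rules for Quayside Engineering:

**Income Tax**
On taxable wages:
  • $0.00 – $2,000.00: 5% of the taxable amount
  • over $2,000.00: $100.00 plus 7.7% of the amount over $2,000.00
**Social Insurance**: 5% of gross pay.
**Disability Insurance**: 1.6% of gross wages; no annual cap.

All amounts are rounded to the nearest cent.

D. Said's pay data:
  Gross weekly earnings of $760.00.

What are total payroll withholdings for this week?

Income Tax: taxable = $760.00
  5% × $760.00 = $38.00
Social Insurance: 5% × $760.00 = $38.00
Disability Insurance: 1.6% × $760.00 = $12.16
Total: $38.00 + $38.00 + $12.16 = $88.16

$88.16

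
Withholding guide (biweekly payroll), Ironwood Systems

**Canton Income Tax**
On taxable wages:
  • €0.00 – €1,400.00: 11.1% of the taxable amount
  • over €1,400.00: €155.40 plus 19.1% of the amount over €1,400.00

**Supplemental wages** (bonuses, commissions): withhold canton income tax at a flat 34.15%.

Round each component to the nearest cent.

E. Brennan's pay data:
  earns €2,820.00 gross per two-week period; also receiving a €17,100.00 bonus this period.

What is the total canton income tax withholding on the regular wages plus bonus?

€6,266.27

Canton Income Tax: taxable = €2,820.00
  €155.40 + 19.1% × (€2,820.00 − €1,400.00) = €155.40 + 19.1% × €1,420.00 = €426.62
Supplemental (34.15% flat on bonus): 34.15% × €17,100.00 = €5,839.65
Total canton income tax: €426.62 + €5,839.65 = €6,266.27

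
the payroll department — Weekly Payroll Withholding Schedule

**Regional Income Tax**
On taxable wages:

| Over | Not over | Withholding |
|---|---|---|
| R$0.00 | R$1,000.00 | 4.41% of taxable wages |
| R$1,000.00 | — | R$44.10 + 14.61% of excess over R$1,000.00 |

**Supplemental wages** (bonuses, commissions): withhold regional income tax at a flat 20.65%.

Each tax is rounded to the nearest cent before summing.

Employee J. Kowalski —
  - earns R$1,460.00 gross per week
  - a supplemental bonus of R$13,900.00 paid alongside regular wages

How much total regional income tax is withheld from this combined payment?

R$2,981.66

Regional Income Tax: taxable = R$1,460.00
  R$44.10 + 14.61% × (R$1,460.00 − R$1,000.00) = R$44.10 + 14.61% × R$460.00 = R$111.31
Supplemental (20.65% flat on bonus): 20.65% × R$13,900.00 = R$2,870.35
Total regional income tax: R$111.31 + R$2,870.35 = R$2,981.66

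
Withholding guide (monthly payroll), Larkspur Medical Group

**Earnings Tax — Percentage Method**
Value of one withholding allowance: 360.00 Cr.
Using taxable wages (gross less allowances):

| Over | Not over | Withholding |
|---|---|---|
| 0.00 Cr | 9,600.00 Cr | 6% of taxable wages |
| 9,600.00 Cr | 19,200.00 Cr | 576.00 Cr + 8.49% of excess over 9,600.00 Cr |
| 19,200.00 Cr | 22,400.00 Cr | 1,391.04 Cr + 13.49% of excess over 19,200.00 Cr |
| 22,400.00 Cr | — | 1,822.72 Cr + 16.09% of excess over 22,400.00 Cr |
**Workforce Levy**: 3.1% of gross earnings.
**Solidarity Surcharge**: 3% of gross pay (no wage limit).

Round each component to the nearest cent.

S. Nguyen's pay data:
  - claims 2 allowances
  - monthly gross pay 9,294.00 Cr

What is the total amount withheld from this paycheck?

Earnings Tax: taxable = 9,294.00 Cr − 2×360.00 Cr = 8,574.00 Cr
  6% × 8,574.00 Cr = 514.44 Cr
Workforce Levy: 3.1% × 9,294.00 Cr = 288.11 Cr
Solidarity Surcharge: 3% × 9,294.00 Cr = 278.82 Cr
Total: 514.44 Cr + 288.11 Cr + 278.82 Cr = 1,081.37 Cr

1,081.37 Cr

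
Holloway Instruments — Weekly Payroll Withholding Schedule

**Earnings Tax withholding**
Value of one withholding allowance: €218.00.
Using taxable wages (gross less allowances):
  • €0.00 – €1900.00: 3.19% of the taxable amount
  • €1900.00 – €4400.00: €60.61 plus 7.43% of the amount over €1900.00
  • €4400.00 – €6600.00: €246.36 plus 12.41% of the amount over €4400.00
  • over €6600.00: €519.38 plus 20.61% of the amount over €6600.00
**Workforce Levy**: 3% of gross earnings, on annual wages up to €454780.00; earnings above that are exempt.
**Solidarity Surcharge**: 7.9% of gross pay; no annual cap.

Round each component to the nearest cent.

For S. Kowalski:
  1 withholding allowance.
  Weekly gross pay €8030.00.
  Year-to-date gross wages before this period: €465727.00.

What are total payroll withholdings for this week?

Earnings Tax: taxable = €8030.00 − 1×€218.00 = €7812.00
  €519.38 + 20.61% × (€7812.00 − €6600.00) = €519.38 + 20.61% × €1212.00 = €769.17
Workforce Levy: YTD €465727.00 ≥ cap €454780.00 → €0.00
Solidarity Surcharge: 7.9% × €8030.00 = €634.37
Total: €769.17 + €0.00 + €634.37 = €1403.54

€1403.54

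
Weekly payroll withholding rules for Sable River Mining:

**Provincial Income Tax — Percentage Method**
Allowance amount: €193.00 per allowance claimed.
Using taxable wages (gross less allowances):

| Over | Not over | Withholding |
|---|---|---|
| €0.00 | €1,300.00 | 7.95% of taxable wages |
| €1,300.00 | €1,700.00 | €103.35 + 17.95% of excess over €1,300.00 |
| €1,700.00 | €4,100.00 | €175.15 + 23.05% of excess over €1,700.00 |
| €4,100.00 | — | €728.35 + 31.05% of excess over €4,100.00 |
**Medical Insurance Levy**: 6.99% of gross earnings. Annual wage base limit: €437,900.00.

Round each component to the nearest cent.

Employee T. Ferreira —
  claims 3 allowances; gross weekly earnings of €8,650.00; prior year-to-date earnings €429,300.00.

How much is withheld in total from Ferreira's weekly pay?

€2,562.49

Provincial Income Tax: taxable = €8,650.00 − 3×€193.00 = €8,071.00
  €728.35 + 31.05% × (€8,071.00 − €4,100.00) = €728.35 + 31.05% × €3,971.00 = €1,961.35
Medical Insurance Levy: cap €437,900.00 − YTD €429,300.00 = €8,600.00 subject; 6.99% × €8,600.00 = €601.14
Total: €1,961.35 + €601.14 = €2,562.49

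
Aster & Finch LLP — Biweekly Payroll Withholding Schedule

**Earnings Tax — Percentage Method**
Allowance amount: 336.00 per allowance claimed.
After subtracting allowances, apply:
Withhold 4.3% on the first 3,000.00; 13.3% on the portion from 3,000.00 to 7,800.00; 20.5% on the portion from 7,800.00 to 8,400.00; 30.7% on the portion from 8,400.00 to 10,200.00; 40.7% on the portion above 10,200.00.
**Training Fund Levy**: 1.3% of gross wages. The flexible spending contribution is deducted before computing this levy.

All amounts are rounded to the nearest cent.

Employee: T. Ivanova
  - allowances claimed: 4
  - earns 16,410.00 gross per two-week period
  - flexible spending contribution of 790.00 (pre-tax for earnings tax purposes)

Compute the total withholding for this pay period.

Earnings Tax: taxable = 16,410.00 − 790.00 − 4×336.00 = 14,276.00
  1,443.00 + 40.7% × (14,276.00 − 10,200.00) = 1,443.00 + 40.7% × 4,076.00 = 3,101.93
Training Fund Levy: 1.3% × 15,620.00 = 203.06
Total: 3,101.93 + 203.06 = 3,304.99

3,304.99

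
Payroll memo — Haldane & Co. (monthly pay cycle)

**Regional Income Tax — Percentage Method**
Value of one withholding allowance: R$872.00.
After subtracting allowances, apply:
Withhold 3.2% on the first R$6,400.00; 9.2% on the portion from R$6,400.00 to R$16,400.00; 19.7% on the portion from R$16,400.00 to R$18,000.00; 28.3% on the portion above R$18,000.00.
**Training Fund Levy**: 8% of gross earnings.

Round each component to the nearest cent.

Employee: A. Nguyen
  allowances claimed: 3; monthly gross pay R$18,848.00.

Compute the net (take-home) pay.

Regional Income Tax: taxable = R$18,848.00 − 3×R$872.00 = R$16,232.00
  R$204.80 + 9.2% × (R$16,232.00 − R$6,400.00) = R$204.80 + 9.2% × R$9,832.00 = R$1,109.34
Training Fund Levy: 8% × R$18,848.00 = R$1,507.84
Total withheld: R$1,109.34 + R$1,507.84 = R$2,617.18
Net pay: R$18,848.00 − R$2,617.18 = R$16,230.82

R$16,230.82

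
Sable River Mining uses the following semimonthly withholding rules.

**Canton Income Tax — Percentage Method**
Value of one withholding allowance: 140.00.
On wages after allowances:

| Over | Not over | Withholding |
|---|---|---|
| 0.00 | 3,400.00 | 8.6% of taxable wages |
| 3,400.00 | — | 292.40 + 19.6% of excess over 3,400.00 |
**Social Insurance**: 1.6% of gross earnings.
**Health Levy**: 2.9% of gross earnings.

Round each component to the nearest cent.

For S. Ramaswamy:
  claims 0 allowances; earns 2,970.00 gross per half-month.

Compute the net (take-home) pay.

2,580.93

Canton Income Tax: taxable = 2,970.00
  8.6% × 2,970.00 = 255.42
Social Insurance: 1.6% × 2,970.00 = 47.52
Health Levy: 2.9% × 2,970.00 = 86.13
Total withheld: 255.42 + 47.52 + 86.13 = 389.07
Net pay: 2,970.00 − 389.07 = 2,580.93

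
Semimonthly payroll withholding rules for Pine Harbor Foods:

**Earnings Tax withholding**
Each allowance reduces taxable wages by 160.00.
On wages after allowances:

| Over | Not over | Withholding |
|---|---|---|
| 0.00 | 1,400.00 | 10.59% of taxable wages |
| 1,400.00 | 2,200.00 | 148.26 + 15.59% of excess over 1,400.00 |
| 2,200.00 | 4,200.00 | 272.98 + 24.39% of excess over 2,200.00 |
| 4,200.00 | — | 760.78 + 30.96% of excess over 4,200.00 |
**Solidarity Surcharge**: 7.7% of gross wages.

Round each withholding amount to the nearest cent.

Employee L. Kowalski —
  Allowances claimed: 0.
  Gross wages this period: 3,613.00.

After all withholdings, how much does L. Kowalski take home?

2,717.19

Earnings Tax: taxable = 3,613.00
  272.98 + 24.39% × (3,613.00 − 2,200.00) = 272.98 + 24.39% × 1,413.00 = 617.61
Solidarity Surcharge: 7.7% × 3,613.00 = 278.20
Total withheld: 617.61 + 278.20 = 895.81
Net pay: 3,613.00 − 895.81 = 2,717.19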